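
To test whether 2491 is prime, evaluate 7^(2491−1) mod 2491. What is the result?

7^1 ≡ 7 (mod 2491)
7^2 ≡ 7^2 = 49 ≡ 49 (mod 2491)
7^4 ≡ 49^2 = 2401 ≡ 2401 (mod 2491)
7^8 ≡ 2401^2 = 5764801 ≡ 627 (mod 2491)
7^16 ≡ 627^2 = 393129 ≡ 2042 (mod 2491)
7^32 ≡ 2042^2 = 4169764 ≡ 2321 (mod 2491)
7^64 ≡ 2321^2 = 5387041 ≡ 1499 (mod 2491)
7^128 ≡ 1499^2 = 2247001 ≡ 119 (mod 2491)
7^256 ≡ 119^2 = 14161 ≡ 1706 (mod 2491)
7^512 ≡ 1706^2 = 2910436 ≡ 948 (mod 2491)
7^1024 ≡ 948^2 = 898704 ≡ 1944 (mod 2491)
7^2048 ≡ 1944^2 = 3779136 ≡ 289 (mod 2491)
2490 = 2048 + 256 + 128 + 32 + 16 + 8 + 2 in binary powers of 2.
So 7^2490 ≡ 289 · 1706 · 119 · 2321 · 2042 · 627 · 49 ≡ 713 (mod 2491).
Since 713 ≠ 1, base 7 is a Fermat witness: 2491 is composite.

713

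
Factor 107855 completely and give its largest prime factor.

53

107855 = 5 · 21571
21571 = 11 · 1961
1961 = 37 · 53
53 is prime.
So 107855 = 5 · 11 · 37 · 53; the largest prime factor is 53.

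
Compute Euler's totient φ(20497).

20196

Factor: 20497 = 103 · 199.
φ(20497) = (103−1) · (199−1) = 102 · 198 = 20196.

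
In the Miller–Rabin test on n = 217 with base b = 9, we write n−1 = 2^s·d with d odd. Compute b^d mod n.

64

217 − 1 = 216 = 2^3 · 27, so d = 27.
9^1 ≡ 9 (mod 217)
9^2 ≡ 9^2 = 81 ≡ 81 (mod 217)
9^4 ≡ 81^2 = 6561 ≡ 51 (mod 217)
9^8 ≡ 51^2 = 2601 ≡ 214 (mod 217)
9^16 ≡ 214^2 = 45796 ≡ 9 (mod 217)
27 = 16 + 8 + 2 + 1 in binary powers of 2.
So 9^27 ≡ 9 · 214 · 81 · 9 ≡ 64 (mod 217).
Squaring chain: 64 → 190 → 78; never reaches −1, so base 9 is a Miller–Rabin witness that 217 is composite.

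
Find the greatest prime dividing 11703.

11703 = 3 · 3901
3901 = 47 · 83
83 is prime.
So 11703 = 3 · 47 · 83; the largest prime factor is 83.

83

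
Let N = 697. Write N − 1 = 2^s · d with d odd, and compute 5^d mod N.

61

697 − 1 = 696 = 2^3 · 87, so d = 87.
5^1 ≡ 5 (mod 697)
5^2 ≡ 5^2 = 25 ≡ 25 (mod 697)
5^4 ≡ 25^2 = 625 ≡ 625 (mod 697)
5^8 ≡ 625^2 = 390625 ≡ 305 (mod 697)
5^16 ≡ 305^2 = 93025 ≡ 324 (mod 697)
5^32 ≡ 324^2 = 104976 ≡ 426 (mod 697)
5^64 ≡ 426^2 = 181476 ≡ 256 (mod 697)
87 = 64 + 16 + 4 + 2 + 1 in binary powers of 2.
So 5^87 ≡ 256 · 324 · 625 · 25 · 5 ≡ 61 (mod 697).
Squaring chain: 61 → 236 → 633; never reaches −1, so base 5 is a Miller–Rabin witness that 697 is composite.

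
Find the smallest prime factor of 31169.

31169 is odd.
Digit sum 20, not divisible by 3.
Ends in 9: not divisible by 5.
7: 31169 = 7·4452 + 5
11: 31169 = 11·2833 + 6
13: 31169 = 13·2397 + 8
17: 31169 = 17·1833 + 8
19: 31169 = 19·1640 + 9
23: 31169 = 23·1355 + 4
29: 31169 = 29·1074 + 23
31: 31169 = 31·1005 + 14
37: 31169 = 37·842 + 15
41: 31169 = 41·760 + 9
43: 31169 = 43·724 + 37
47: 31169 = 47·663 + 8
53: 31169 = 53·588 + 5
59: 31169 = 59·528 + 17
61: 31169 = 61·510 + 59
67: 31169 = 67·465 + 14
71: 31169 = 71·439

71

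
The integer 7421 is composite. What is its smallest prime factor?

41

7421 is odd.
Digit sum 14, not divisible by 3.
Ends in 1: not divisible by 5.
7: 7421 = 7·1060 + 1
11: 7421 = 11·674 + 7
13: 7421 = 13·570 + 11
17: 7421 = 17·436 + 9
19: 7421 = 19·390 + 11
23: 7421 = 23·322 + 15
29: 7421 = 29·255 + 26
31: 7421 = 31·239 + 12
37: 7421 = 37·200 + 21
41: 7421 = 41·181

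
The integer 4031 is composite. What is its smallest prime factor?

29

4031 is odd.
Digit sum 8, not divisible by 3.
Ends in 1: not divisible by 5.
7: 4031 = 7·575 + 6
11: 4031 = 11·366 + 5
13: 4031 = 13·310 + 1
17: 4031 = 17·237 + 2
19: 4031 = 19·212 + 3
23: 4031 = 23·175 + 6
29: 4031 = 29·139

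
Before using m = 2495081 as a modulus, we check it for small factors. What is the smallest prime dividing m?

53

2495081 is odd.
Digit sum 29, not divisible by 3.
Ends in 1: not divisible by 5.
7: 2495081 = 7·356440 + 1
11: 2495081 = 11·226825 + 6
13: 2495081 = 13·191929 + 4
17: 2495081 = 17·146769 + 8
19: 2495081 = 19·131320 + 1
23: 2495081 = 23·108481 + 18
29: 2495081 = 29·86037 + 8
31: 2495081 = 31·80486 + 15
37: 2495081 = 37·67434 + 23
41: 2495081 = 41·60855 + 26
43: 2495081 = 43·58025 + 6
47: 2495081 = 47·53086 + 39
53: 2495081 = 53·47077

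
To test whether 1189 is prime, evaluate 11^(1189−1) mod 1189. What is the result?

1009

11^1 ≡ 11 (mod 1189)
11^2 ≡ 11^2 = 121 ≡ 121 (mod 1189)
11^4 ≡ 121^2 = 14641 ≡ 373 (mod 1189)
11^8 ≡ 373^2 = 139129 ≡ 16 (mod 1189)
11^16 ≡ 16^2 = 256 ≡ 256 (mod 1189)
11^32 ≡ 256^2 = 65536 ≡ 141 (mod 1189)
11^64 ≡ 141^2 = 19881 ≡ 857 (mod 1189)
11^128 ≡ 857^2 = 734449 ≡ 836 (mod 1189)
11^256 ≡ 836^2 = 698896 ≡ 953 (mod 1189)
11^512 ≡ 953^2 = 908209 ≡ 1002 (mod 1189)
11^1024 ≡ 1002^2 = 1004004 ≡ 488 (mod 1189)
1188 = 1024 + 128 + 32 + 4 in binary powers of 2.
So 11^1188 ≡ 488 · 836 · 141 · 373 ≡ 1009 (mod 1189).
Since 1009 ≠ 1, base 11 is a Fermat witness: 1189 is composite.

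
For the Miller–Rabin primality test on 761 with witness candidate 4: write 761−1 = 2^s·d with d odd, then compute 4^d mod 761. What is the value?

761 − 1 = 760 = 2^3 · 95, so d = 95.
4^1 ≡ 4 (mod 761)
4^2 ≡ 4^2 = 16 ≡ 16 (mod 761)
4^4 ≡ 16^2 = 256 ≡ 256 (mod 761)
4^8 ≡ 256^2 = 65536 ≡ 90 (mod 761)
4^16 ≡ 90^2 = 8100 ≡ 490 (mod 761)
4^32 ≡ 490^2 = 240100 ≡ 385 (mod 761)
4^64 ≡ 385^2 = 148225 ≡ 591 (mod 761)
95 = 64 + 16 + 8 + 4 + 2 + 1 in binary powers of 2.
So 4^95 ≡ 591 · 490 · 90 · 256 · 16 · 4 ≡ 760 (mod 761).
Since 4^d ≡ 760 (mod 761), base 4 does not prove 761 composite.

760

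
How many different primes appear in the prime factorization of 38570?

38570 = 2 · 19285
19285 = 5 · 3857
3857 = 7 · 551
551 = 19 · 29
38570 = 2 · 5 · 7 · 19 · 29, which has 5 distinct prime factors.

5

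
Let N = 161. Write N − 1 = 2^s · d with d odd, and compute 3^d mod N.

82

161 − 1 = 160 = 2^5 · 5, so d = 5.
3^1 ≡ 3 (mod 161)
3^2 ≡ 3^2 = 9 ≡ 9 (mod 161)
3^4 ≡ 9^2 = 81 ≡ 81 (mod 161)
5 = 4 + 1 in binary powers of 2.
So 3^5 ≡ 81 · 3 ≡ 82 (mod 161).
Squaring chain: 82 → 123 → 156 → 25 → 142; never reaches −1, so base 3 is a Miller–Rabin witness that 161 is composite.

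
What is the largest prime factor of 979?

89

979 = 11 · 89
89 is prime.
So 979 = 11 · 89; the largest prime factor is 89.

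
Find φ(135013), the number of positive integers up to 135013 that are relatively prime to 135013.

126720

Factor: 135013 = 37 · 41 · 89.
φ(135013) = (37−1) · (41−1) · (89−1) = 36 · 40 · 88 = 126720.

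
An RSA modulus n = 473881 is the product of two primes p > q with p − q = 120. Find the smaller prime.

Since p = q + 120, we have 473881 = q(q + 120), so q² + 120q − 473881 = 0.
Discriminant: 120² + 4·473881 = 14400 + 1895524 = 1909924; √1909924 = 1382.
q = (−120 + 1382)/2 = 631, and p = q + 120 = 751.
Check: 631 · 751 = 473881.

631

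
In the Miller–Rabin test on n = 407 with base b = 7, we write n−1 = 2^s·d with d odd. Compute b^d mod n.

407 − 1 = 406 = 2^1 · 203, so d = 203.
7^1 ≡ 7 (mod 407)
7^2 ≡ 7^2 = 49 ≡ 49 (mod 407)
7^4 ≡ 49^2 = 2401 ≡ 366 (mod 407)
7^8 ≡ 366^2 = 133956 ≡ 53 (mod 407)
7^16 ≡ 53^2 = 2809 ≡ 367 (mod 407)
7^32 ≡ 367^2 = 134689 ≡ 379 (mod 407)
7^64 ≡ 379^2 = 143641 ≡ 377 (mod 407)
7^128 ≡ 377^2 = 142129 ≡ 86 (mod 407)
203 = 128 + 64 + 8 + 2 + 1 in binary powers of 2.
So 7^203 ≡ 86 · 377 · 53 · 49 · 7 ≡ 46 (mod 407).
Squaring chain: 46; never reaches −1, so base 7 is a Miller–Rabin witness that 407 is composite.

46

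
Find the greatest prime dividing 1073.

1073 = 29 · 37
37 is prime.
So 1073 = 29 · 37; the largest prime factor is 37.

37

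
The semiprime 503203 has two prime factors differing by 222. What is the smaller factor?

Since p = q + 222, we have 503203 = q(q + 222), so q² + 222q − 503203 = 0.
Discriminant: 222² + 4·503203 = 49284 + 2012812 = 2062096; √2062096 = 1436.
q = (−222 + 1436)/2 = 607, and p = q + 222 = 829.
Check: 607 · 829 = 503203.

607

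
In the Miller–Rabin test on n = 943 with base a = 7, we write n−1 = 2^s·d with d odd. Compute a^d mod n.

943 − 1 = 942 = 2^1 · 471, so d = 471.
7^1 ≡ 7 (mod 943)
7^2 ≡ 7^2 = 49 ≡ 49 (mod 943)
7^4 ≡ 49^2 = 2401 ≡ 515 (mod 943)
7^8 ≡ 515^2 = 265225 ≡ 242 (mod 943)
7^16 ≡ 242^2 = 58564 ≡ 98 (mod 943)
7^32 ≡ 98^2 = 9604 ≡ 174 (mod 943)
7^64 ≡ 174^2 = 30276 ≡ 100 (mod 943)
7^128 ≡ 100^2 = 10000 ≡ 570 (mod 943)
7^256 ≡ 570^2 = 324900 ≡ 508 (mod 943)
471 = 256 + 128 + 64 + 16 + 4 + 2 + 1 in binary powers of 2.
So 7^471 ≡ 508 · 570 · 100 · 98 · 515 · 49 · 7 ≡ 429 (mod 943).
Squaring chain: 429; never reaches −1, so base 7 is a Miller–Rabin witness that 943 is composite.

429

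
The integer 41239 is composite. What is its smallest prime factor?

11

41239 is odd.
Digit sum 19, not divisible by 3.
Ends in 9: not divisible by 5.
7: 41239 = 7·5891 + 2
11: 41239 = 11·3749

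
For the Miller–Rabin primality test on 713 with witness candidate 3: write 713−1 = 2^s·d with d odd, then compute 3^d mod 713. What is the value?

713 − 1 = 712 = 2^3 · 89, so d = 89.
3^1 ≡ 3 (mod 713)
3^2 ≡ 3^2 = 9 ≡ 9 (mod 713)
3^4 ≡ 9^2 = 81 ≡ 81 (mod 713)
3^8 ≡ 81^2 = 6561 ≡ 144 (mod 713)
3^16 ≡ 144^2 = 20736 ≡ 59 (mod 713)
3^32 ≡ 59^2 = 3481 ≡ 629 (mod 713)
3^64 ≡ 629^2 = 395641 ≡ 639 (mod 713)
89 = 64 + 16 + 8 + 1 in binary powers of 2.
So 3^89 ≡ 639 · 59 · 144 · 3 ≡ 486 (mod 713).
Squaring chain: 486 → 193 → 173; never reaches −1, so base 3 is a Miller–Rabin witness that 713 is composite.

486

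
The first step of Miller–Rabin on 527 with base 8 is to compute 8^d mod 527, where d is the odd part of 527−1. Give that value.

527 − 1 = 526 = 2^1 · 263, so d = 263.
8^1 ≡ 8 (mod 527)
8^2 ≡ 8^2 = 64 ≡ 64 (mod 527)
8^4 ≡ 64^2 = 4096 ≡ 407 (mod 527)
8^8 ≡ 407^2 = 165649 ≡ 171 (mod 527)
8^16 ≡ 171^2 = 29241 ≡ 256 (mod 527)
8^32 ≡ 256^2 = 65536 ≡ 188 (mod 527)
8^64 ≡ 188^2 = 35344 ≡ 35 (mod 527)
8^128 ≡ 35^2 = 1225 ≡ 171 (mod 527)
8^256 ≡ 171^2 = 29241 ≡ 256 (mod 527)
263 = 256 + 4 + 2 + 1 in binary powers of 2.
So 8^263 ≡ 256 · 407 · 64 · 8 ≡ 202 (mod 527).
Squaring chain: 202; never reaches −1, so base 8 is a Miller–Rabin witness that 527 is composite.

202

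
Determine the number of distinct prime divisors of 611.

2

611 = 13 · 47
611 = 13 · 47, which has 2 distinct prime factors.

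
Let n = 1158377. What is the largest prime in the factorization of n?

1158377 = 11 · 105307
105307 = 31 · 3397
3397 = 43 · 79
79 is prime.
So 1158377 = 11 · 31 · 43 · 79; the largest prime factor is 79.

79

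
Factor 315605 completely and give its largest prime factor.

315605 = 5 · 63121
63121 = 17 · 3713
3713 = 47 · 79
79 is prime.
So 315605 = 5 · 17 · 47 · 79; the largest prime factor is 79.

79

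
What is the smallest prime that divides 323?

323 is odd.
Digit sum 8, not divisible by 3.
Ends in 3: not divisible by 5.
7: 323 = 7·46 + 1
11: 323 = 11·29 + 4
13: 323 = 13·24 + 11
17: 323 = 17·19

17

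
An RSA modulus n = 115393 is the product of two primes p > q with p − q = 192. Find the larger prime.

Since p = q + 192, we have 115393 = q(q + 192), so q² + 192q − 115393 = 0.
Discriminant: 192² + 4·115393 = 36864 + 461572 = 498436; √498436 = 706.
q = (−192 + 706)/2 = 257, and p = q + 192 = 449.
Check: 257 · 449 = 115393.

449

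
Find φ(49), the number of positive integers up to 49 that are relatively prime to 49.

Factor: 49 = 7^2.
φ(49) = 7^1·(7−1) = 42.

42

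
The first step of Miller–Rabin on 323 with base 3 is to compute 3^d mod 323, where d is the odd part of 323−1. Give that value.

323 − 1 = 322 = 2^1 · 161, so d = 161.
3^1 ≡ 3 (mod 323)
3^2 ≡ 3^2 = 9 ≡ 9 (mod 323)
3^4 ≡ 9^2 = 81 ≡ 81 (mod 323)
3^8 ≡ 81^2 = 6561 ≡ 101 (mod 323)
3^16 ≡ 101^2 = 10201 ≡ 188 (mod 323)
3^32 ≡ 188^2 = 35344 ≡ 137 (mod 323)
3^64 ≡ 137^2 = 18769 ≡ 35 (mod 323)
3^128 ≡ 35^2 = 1225 ≡ 256 (mod 323)
161 = 128 + 32 + 1 in binary powers of 2.
So 3^161 ≡ 256 · 137 · 3 ≡ 241 (mod 323).
Squaring chain: 241; never reaches −1, so base 3 is a Miller–Rabin witness that 323 is composite.

241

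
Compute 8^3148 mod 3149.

1203

8^1 ≡ 8 (mod 3149)
8^2 ≡ 8^2 = 64 ≡ 64 (mod 3149)
8^4 ≡ 64^2 = 4096 ≡ 947 (mod 3149)
8^8 ≡ 947^2 = 896809 ≡ 2493 (mod 3149)
8^16 ≡ 2493^2 = 6215049 ≡ 2072 (mod 3149)
8^32 ≡ 2072^2 = 4293184 ≡ 1097 (mod 3149)
8^64 ≡ 1097^2 = 1203409 ≡ 491 (mod 3149)
8^128 ≡ 491^2 = 241081 ≡ 1757 (mod 3149)
8^256 ≡ 1757^2 = 3087049 ≡ 1029 (mod 3149)
8^512 ≡ 1029^2 = 1058841 ≡ 777 (mod 3149)
8^1024 ≡ 777^2 = 603729 ≡ 2270 (mod 3149)
8^2048 ≡ 2270^2 = 5152900 ≡ 1136 (mod 3149)
3148 = 2048 + 1024 + 64 + 8 + 4 in binary powers of 2.
So 8^3148 ≡ 1136 · 2270 · 491 · 2493 · 947 ≡ 1203 (mod 3149).
Since 1203 ≠ 1, base 8 is a Fermat witness: 3149 is composite.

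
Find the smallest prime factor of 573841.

31

573841 is odd.
Digit sum 28, not divisible by 3.
Ends in 1: not divisible by 5.
7: 573841 = 7·81977 + 2
11: 573841 = 11·52167 + 4
13: 573841 = 13·44141 + 8
17: 573841 = 17·33755 + 6
19: 573841 = 19·30202 + 3
23: 573841 = 23·24949 + 14
29: 573841 = 29·19787 + 18
31: 573841 = 31·18511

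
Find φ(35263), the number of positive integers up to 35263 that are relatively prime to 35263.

34888

Factor: 35263 = 179 · 197.
φ(35263) = (179−1) · (197−1) = 178 · 196 = 34888.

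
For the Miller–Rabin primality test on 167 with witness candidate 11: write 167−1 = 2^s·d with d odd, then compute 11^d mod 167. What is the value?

167 − 1 = 166 = 2^1 · 83, so d = 83.
11^1 ≡ 11 (mod 167)
11^2 ≡ 11^2 = 121 ≡ 121 (mod 167)
11^4 ≡ 121^2 = 14641 ≡ 112 (mod 167)
11^8 ≡ 112^2 = 12544 ≡ 19 (mod 167)
11^16 ≡ 19^2 = 361 ≡ 27 (mod 167)
11^32 ≡ 27^2 = 729 ≡ 61 (mod 167)
11^64 ≡ 61^2 = 3721 ≡ 47 (mod 167)
83 = 64 + 16 + 2 + 1 in binary powers of 2.
So 11^83 ≡ 47 · 27 · 121 · 11 ≡ 1 (mod 167).
Since 11^d ≡ 1 (mod 167), base 11 does not prove 167 composite.

1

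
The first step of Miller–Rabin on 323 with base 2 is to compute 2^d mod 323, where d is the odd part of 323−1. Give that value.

257

323 − 1 = 322 = 2^1 · 161, so d = 161.
2^1 ≡ 2 (mod 323)
2^2 ≡ 2^2 = 4 ≡ 4 (mod 323)
2^4 ≡ 4^2 = 16 ≡ 16 (mod 323)
2^8 ≡ 16^2 = 256 ≡ 256 (mod 323)
2^16 ≡ 256^2 = 65536 ≡ 290 (mod 323)
2^32 ≡ 290^2 = 84100 ≡ 120 (mod 323)
2^64 ≡ 120^2 = 14400 ≡ 188 (mod 323)
2^128 ≡ 188^2 = 35344 ≡ 137 (mod 323)
161 = 128 + 32 + 1 in binary powers of 2.
So 2^161 ≡ 137 · 120 · 2 ≡ 257 (mod 323).
Squaring chain: 257; never reaches −1, so base 2 is a Miller–Rabin witness that 323 is composite.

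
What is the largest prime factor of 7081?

7081 = 73 · 97
97 is prime.
So 7081 = 73 · 97; the largest prime factor is 97.

97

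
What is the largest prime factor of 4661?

4661 = 59 · 79
79 is prime.
So 4661 = 59 · 79; the largest prime factor is 79.

79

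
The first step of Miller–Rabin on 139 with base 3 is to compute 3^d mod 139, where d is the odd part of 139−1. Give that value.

138

139 − 1 = 138 = 2^1 · 69, so d = 69.
3^1 ≡ 3 (mod 139)
3^2 ≡ 3^2 = 9 ≡ 9 (mod 139)
3^4 ≡ 9^2 = 81 ≡ 81 (mod 139)
3^8 ≡ 81^2 = 6561 ≡ 28 (mod 139)
3^16 ≡ 28^2 = 784 ≡ 89 (mod 139)
3^32 ≡ 89^2 = 7921 ≡ 137 (mod 139)
3^64 ≡ 137^2 = 18769 ≡ 4 (mod 139)
69 = 64 + 4 + 1 in binary powers of 2.
So 3^69 ≡ 4 · 81 · 3 ≡ 138 (mod 139).
Since 3^d ≡ 138 (mod 139), base 3 does not prove 139 composite.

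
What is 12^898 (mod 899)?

231

12^1 ≡ 12 (mod 899)
12^2 ≡ 12^2 = 144 ≡ 144 (mod 899)
12^4 ≡ 144^2 = 20736 ≡ 59 (mod 899)
12^8 ≡ 59^2 = 3481 ≡ 784 (mod 899)
12^16 ≡ 784^2 = 614656 ≡ 639 (mod 899)
12^32 ≡ 639^2 = 408321 ≡ 175 (mod 899)
12^64 ≡ 175^2 = 30625 ≡ 59 (mod 899)
12^128 ≡ 59^2 = 3481 ≡ 784 (mod 899)
12^256 ≡ 784^2 = 614656 ≡ 639 (mod 899)
12^512 ≡ 639^2 = 408321 ≡ 175 (mod 899)
898 = 512 + 256 + 128 + 2 in binary powers of 2.
So 12^898 ≡ 175 · 639 · 784 · 144 ≡ 231 (mod 899).
Since 231 ≠ 1, base 12 is a Fermat witness: 899 is composite.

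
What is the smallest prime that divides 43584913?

43584913 is odd.
Digit sum 37, not divisible by 3.
Ends in 3: not divisible by 5.
7: 43584913 = 7·6226416 + 1
11: 43584913 = 11·3962264 + 9
13: 43584913 = 13·3352685 + 8
17: 43584913 = 17·2563818 + 7
19: 43584913 = 19·2293942 + 15
23: 43584913 = 23·1894996 + 5
29: 43584913 = 29·1502928 + 1
31: 43584913 = 31·1405964 + 29
37: 43584913 = 37·1177970 + 23
41: 43584913 = 41·1063046 + 27
43: 43584913 = 43·1013602 + 27
47: 43584913 = 47·927338 + 27
53: 43584913 = 53·822356 + 45
59: 43584913 = 59·738727 + 20
61: 43584913 = 61·714506 + 47
67: 43584913 = 67·650521 + 6
71: 43584913 = 71·613872 + 1
73: 43584913 = 73·597053 + 44
79: 43584913 = 79·551707 + 60
83: 43584913 = 83·525119 + 36
89: 43584913 = 89·489718 + 11
97: 43584913 = 97·449329

97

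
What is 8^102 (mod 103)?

1

8^1 ≡ 8 (mod 103)
8^2 ≡ 8^2 = 64 ≡ 64 (mod 103)
8^4 ≡ 64^2 = 4096 ≡ 79 (mod 103)
8^8 ≡ 79^2 = 6241 ≡ 61 (mod 103)
8^16 ≡ 61^2 = 3721 ≡ 13 (mod 103)
8^32 ≡ 13^2 = 169 ≡ 66 (mod 103)
8^64 ≡ 66^2 = 4356 ≡ 30 (mod 103)
102 = 64 + 32 + 4 + 2 in binary powers of 2.
So 8^102 ≡ 30 · 66 · 79 · 64 ≡ 1 (mod 103).
Since the result is 1, base 8 gives no evidence that 103 is composite.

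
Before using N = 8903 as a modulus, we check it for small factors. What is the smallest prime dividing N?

29

8903 is odd.
Digit sum 20, not divisible by 3.
Ends in 3: not divisible by 5.
7: 8903 = 7·1271 + 6
11: 8903 = 11·809 + 4
13: 8903 = 13·684 + 11
17: 8903 = 17·523 + 12
19: 8903 = 19·468 + 11
23: 8903 = 23·387 + 2
29: 8903 = 29·307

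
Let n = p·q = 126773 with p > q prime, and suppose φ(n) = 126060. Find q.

φ(n) = (p−1)(q−1) = n − (p+q) + 1, so p + q = 126773 − 126060 + 1 = 714.
p and q are the roots of t² − 714t + 126773 = 0.
Discriminant: 714² − 4·126773 = 509796 − 507092 = 2704; √2704 = 52.
q = (714 − 52)/2 = 331, p = (714 + 52)/2 = 383.
Check: 331 · 383 = 126773.

331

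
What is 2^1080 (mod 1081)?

2^1 ≡ 2 (mod 1081)
2^2 ≡ 2^2 = 4 ≡ 4 (mod 1081)
2^4 ≡ 4^2 = 16 ≡ 16 (mod 1081)
2^8 ≡ 16^2 = 256 ≡ 256 (mod 1081)
2^16 ≡ 256^2 = 65536 ≡ 676 (mod 1081)
2^32 ≡ 676^2 = 456976 ≡ 794 (mod 1081)
2^64 ≡ 794^2 = 630436 ≡ 213 (mod 1081)
2^128 ≡ 213^2 = 45369 ≡ 1048 (mod 1081)
2^256 ≡ 1048^2 = 1098304 ≡ 8 (mod 1081)
2^512 ≡ 8^2 = 64 ≡ 64 (mod 1081)
2^1024 ≡ 64^2 = 4096 ≡ 853 (mod 1081)
1080 = 1024 + 32 + 16 + 8 in binary powers of 2.
So 2^1080 ≡ 853 · 794 · 676 · 256 ≡ 165 (mod 1081).
Since 165 ≠ 1, base 2 is a Fermat witness: 1081 is composite.

165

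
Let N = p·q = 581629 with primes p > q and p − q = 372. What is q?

Since p = q + 372, we have 581629 = q(q + 372), so q² + 372q − 581629 = 0.
Discriminant: 372² + 4·581629 = 138384 + 2326516 = 2464900; √2464900 = 1570.
q = (−372 + 1570)/2 = 599, and p = q + 372 = 971.
Check: 599 · 971 = 581629.

599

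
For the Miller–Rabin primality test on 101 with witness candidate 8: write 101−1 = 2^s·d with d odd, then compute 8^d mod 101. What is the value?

91

101 − 1 = 100 = 2^2 · 25, so d = 25.
8^1 ≡ 8 (mod 101)
8^2 ≡ 8^2 = 64 ≡ 64 (mod 101)
8^4 ≡ 64^2 = 4096 ≡ 56 (mod 101)
8^8 ≡ 56^2 = 3136 ≡ 5 (mod 101)
8^16 ≡ 5^2 = 25 ≡ 25 (mod 101)
25 = 16 + 8 + 1 in binary powers of 2.
So 8^25 ≡ 25 · 5 · 8 ≡ 91 (mod 101).
Squaring chain: 91 → 100; reaches −1, so base 8 does not prove 101 composite.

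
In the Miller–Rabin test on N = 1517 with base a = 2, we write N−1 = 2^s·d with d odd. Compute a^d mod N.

1517 − 1 = 1516 = 2^2 · 379, so d = 379.
2^1 ≡ 2 (mod 1517)
2^2 ≡ 2^2 = 4 ≡ 4 (mod 1517)
2^4 ≡ 4^2 = 16 ≡ 16 (mod 1517)
2^8 ≡ 16^2 = 256 ≡ 256 (mod 1517)
2^16 ≡ 256^2 = 65536 ≡ 305 (mod 1517)
2^32 ≡ 305^2 = 93025 ≡ 488 (mod 1517)
2^64 ≡ 488^2 = 238144 ≡ 1492 (mod 1517)
2^128 ≡ 1492^2 = 2226064 ≡ 625 (mod 1517)
2^256 ≡ 625^2 = 390625 ≡ 756 (mod 1517)
379 = 256 + 64 + 32 + 16 + 8 + 2 + 1 in binary powers of 2.
So 2^379 ≡ 756 · 1492 · 488 · 305 · 256 · 4 · 2 ≡ 923 (mod 1517).
Squaring chain: 923 → 892; never reaches −1, so base 2 is a Miller–Rabin witness that 1517 is composite.

923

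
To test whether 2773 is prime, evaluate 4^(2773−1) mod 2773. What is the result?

2446

4^1 ≡ 4 (mod 2773)
4^2 ≡ 4^2 = 16 ≡ 16 (mod 2773)
4^4 ≡ 16^2 = 256 ≡ 256 (mod 2773)
4^8 ≡ 256^2 = 65536 ≡ 1757 (mod 2773)
4^16 ≡ 1757^2 = 3087049 ≡ 700 (mod 2773)
4^32 ≡ 700^2 = 490000 ≡ 1952 (mod 2773)
4^64 ≡ 1952^2 = 3810304 ≡ 202 (mod 2773)
4^128 ≡ 202^2 = 40804 ≡ 1982 (mod 2773)
4^256 ≡ 1982^2 = 3928324 ≡ 1756 (mod 2773)
4^512 ≡ 1756^2 = 3083536 ≡ 2733 (mod 2773)
4^1024 ≡ 2733^2 = 7469289 ≡ 1600 (mod 2773)
4^2048 ≡ 1600^2 = 2560000 ≡ 521 (mod 2773)
2772 = 2048 + 512 + 128 + 64 + 16 + 4 in binary powers of 2.
So 4^2772 ≡ 521 · 2733 · 1982 · 202 · 700 · 256 ≡ 2446 (mod 2773).
Since 2446 ≠ 1, base 4 is a Fermat witness: 2773 is composite.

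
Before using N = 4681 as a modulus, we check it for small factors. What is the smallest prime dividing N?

4681 is odd.
Digit sum 19, not divisible by 3.
Ends in 1: not divisible by 5.
7: 4681 = 7·668 + 5
11: 4681 = 11·425 + 6
13: 4681 = 13·360 + 1
17: 4681 = 17·275 + 6
19: 4681 = 19·246 + 7
23: 4681 = 23·203 + 12
29: 4681 = 29·161 + 12
31: 4681 = 31·151

31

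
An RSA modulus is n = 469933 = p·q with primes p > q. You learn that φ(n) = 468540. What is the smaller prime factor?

φ(n) = (p−1)(q−1) = n − (p+q) + 1, so p + q = 469933 − 468540 + 1 = 1394.
p and q are the roots of t² − 1394t + 469933 = 0.
Discriminant: 1394² − 4·469933 = 1943236 − 1879732 = 63504; √63504 = 252.
q = (1394 − 252)/2 = 571, p = (1394 + 252)/2 = 823.
Check: 571 · 823 = 469933.

571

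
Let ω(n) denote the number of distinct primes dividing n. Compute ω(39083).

39083 = 11^2 · 323
323 = 17 · 19
39083 = 11^2 · 17 · 19, which has 3 distinct prime factors.

3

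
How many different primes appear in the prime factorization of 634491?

5

634491 = 3^2 · 70499
70499 = 11 · 6409
6409 = 13 · 493
493 = 17 · 29
634491 = 3^2 · 11 · 13 · 17 · 29, which has 5 distinct prime factors.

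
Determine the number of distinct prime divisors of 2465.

2465 = 5 · 493
493 = 17 · 29
2465 = 5 · 17 · 29, which has 3 distinct prime factors.

3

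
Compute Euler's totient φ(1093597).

Factor: 1093597 = 79 · 109 · 127.
φ(1093597) = (79−1) · (109−1) · (127−1) = 78 · 108 · 126 = 1061424.

1061424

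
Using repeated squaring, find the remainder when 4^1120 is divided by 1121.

1111

4^1 ≡ 4 (mod 1121)
4^2 ≡ 4^2 = 16 ≡ 16 (mod 1121)
4^4 ≡ 16^2 = 256 ≡ 256 (mod 1121)
4^8 ≡ 256^2 = 65536 ≡ 518 (mod 1121)
4^16 ≡ 518^2 = 268324 ≡ 405 (mod 1121)
4^32 ≡ 405^2 = 164025 ≡ 359 (mod 1121)
4^64 ≡ 359^2 = 128881 ≡ 1087 (mod 1121)
4^128 ≡ 1087^2 = 1181569 ≡ 35 (mod 1121)
4^256 ≡ 35^2 = 1225 ≡ 104 (mod 1121)
4^512 ≡ 104^2 = 10816 ≡ 727 (mod 1121)
4^1024 ≡ 727^2 = 528529 ≡ 538 (mod 1121)
1120 = 1024 + 64 + 32 in binary powers of 2.
So 4^1120 ≡ 538 · 1087 · 359 ≡ 1111 (mod 1121).
Since 1111 ≠ 1, base 4 is a Fermat witness: 1121 is composite.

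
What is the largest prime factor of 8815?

8815 = 5 · 1763
1763 = 41 · 43
43 is prime.
So 8815 = 5 · 41 · 43; the largest prime factor is 43.

43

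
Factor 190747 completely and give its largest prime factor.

61

190747 = 53 · 3599
3599 = 59 · 61
61 is prime.
So 190747 = 53 · 59 · 61; the largest prime factor is 61.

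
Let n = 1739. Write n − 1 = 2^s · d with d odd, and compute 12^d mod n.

1739 − 1 = 1738 = 2^1 · 869, so d = 869.
12^1 ≡ 12 (mod 1739)
12^2 ≡ 12^2 = 144 ≡ 144 (mod 1739)
12^4 ≡ 144^2 = 20736 ≡ 1607 (mod 1739)
12^8 ≡ 1607^2 = 2582449 ≡ 34 (mod 1739)
12^16 ≡ 34^2 = 1156 ≡ 1156 (mod 1739)
12^32 ≡ 1156^2 = 1336336 ≡ 784 (mod 1739)
12^64 ≡ 784^2 = 614656 ≡ 789 (mod 1739)
12^128 ≡ 789^2 = 622521 ≡ 1698 (mod 1739)
12^256 ≡ 1698^2 = 2883204 ≡ 1681 (mod 1739)
12^512 ≡ 1681^2 = 2825761 ≡ 1625 (mod 1739)
869 = 512 + 256 + 64 + 32 + 4 + 1 in binary powers of 2.
So 12^869 ≡ 1625 · 1681 · 789 · 784 · 1607 · 12 ≡ 1635 (mod 1739).
Squaring chain: 1635; never reaches −1, so base 12 is a Miller–Rabin witness that 1739 is composite.

1635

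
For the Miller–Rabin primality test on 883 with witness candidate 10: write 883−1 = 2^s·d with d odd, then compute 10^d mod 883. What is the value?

883 − 1 = 882 = 2^1 · 441, so d = 441.
10^1 ≡ 10 (mod 883)
10^2 ≡ 10^2 = 100 ≡ 100 (mod 883)
10^4 ≡ 100^2 = 10000 ≡ 287 (mod 883)
10^8 ≡ 287^2 = 82369 ≡ 250 (mod 883)
10^16 ≡ 250^2 = 62500 ≡ 690 (mod 883)
10^32 ≡ 690^2 = 476100 ≡ 163 (mod 883)
10^64 ≡ 163^2 = 26569 ≡ 79 (mod 883)
10^128 ≡ 79^2 = 6241 ≡ 60 (mod 883)
10^256 ≡ 60^2 = 3600 ≡ 68 (mod 883)
441 = 256 + 128 + 32 + 16 + 8 + 1 in binary powers of 2.
So 10^441 ≡ 68 · 60 · 163 · 690 · 250 · 10 ≡ 1 (mod 883).
Since 10^d ≡ 1 (mod 883), base 10 does not prove 883 composite.

1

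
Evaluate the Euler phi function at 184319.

Factor: 184319 = 19 · 89 · 109.
φ(184319) = (19−1) · (89−1) · (109−1) = 18 · 88 · 108 = 171072.

171072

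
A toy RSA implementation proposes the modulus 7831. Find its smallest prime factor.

7831 is odd.
Digit sum 19, not divisible by 3.
Ends in 1: not divisible by 5.
7: 7831 = 7·1118 + 5
11: 7831 = 11·711 + 10
13: 7831 = 13·602 + 5
17: 7831 = 17·460 + 11
19: 7831 = 19·412 + 3
23: 7831 = 23·340 + 11
29: 7831 = 29·270 + 1
31: 7831 = 31·252 + 19
37: 7831 = 37·211 + 24
41: 7831 = 41·191

41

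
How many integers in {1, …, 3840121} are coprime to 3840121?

Factor: 3840121 = 101 · 193 · 197.
φ(3840121) = (101−1) · (193−1) · (197−1) = 100 · 192 · 196 = 3763200.

3763200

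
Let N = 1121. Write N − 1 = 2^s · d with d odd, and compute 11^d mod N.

1121 − 1 = 1120 = 2^5 · 35, so d = 35.
11^1 ≡ 11 (mod 1121)
11^2 ≡ 11^2 = 121 ≡ 121 (mod 1121)
11^4 ≡ 121^2 = 14641 ≡ 68 (mod 1121)
11^8 ≡ 68^2 = 4624 ≡ 140 (mod 1121)
11^16 ≡ 140^2 = 19600 ≡ 543 (mod 1121)
11^32 ≡ 543^2 = 294849 ≡ 26 (mod 1121)
35 = 32 + 2 + 1 in binary powers of 2.
So 11^35 ≡ 26 · 121 · 11 ≡ 976 (mod 1121).
Squaring chain: 976 → 847 → 1090 → 961 → 938; never reaches −1, so base 11 is a Miller–Rabin witness that 1121 is composite.

976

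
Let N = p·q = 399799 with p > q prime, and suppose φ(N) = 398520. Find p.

739

φ(n) = (p−1)(q−1) = n − (p+q) + 1, so p + q = 399799 − 398520 + 1 = 1280.
p and q are the roots of t² − 1280t + 399799 = 0.
Discriminant: 1280² − 4·399799 = 1638400 − 1599196 = 39204; √39204 = 198.
q = (1280 − 198)/2 = 541, p = (1280 + 198)/2 = 739.
Check: 541 · 739 = 399799.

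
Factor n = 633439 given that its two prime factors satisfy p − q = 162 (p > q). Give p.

Since p = q + 162, we have 633439 = q(q + 162), so q² + 162q − 633439 = 0.
Discriminant: 162² + 4·633439 = 26244 + 2533756 = 2560000; √2560000 = 1600.
q = (−162 + 1600)/2 = 719, and p = q + 162 = 881.
Check: 719 · 881 = 633439.

881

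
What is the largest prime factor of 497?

71

497 = 7 · 71
71 is prime.
So 497 = 7 · 71; the largest prime factor is 71.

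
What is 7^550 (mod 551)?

7^1 ≡ 7 (mod 551)
7^2 ≡ 7^2 = 49 ≡ 49 (mod 551)
7^4 ≡ 49^2 = 2401 ≡ 197 (mod 551)
7^8 ≡ 197^2 = 38809 ≡ 239 (mod 551)
7^16 ≡ 239^2 = 57121 ≡ 368 (mod 551)
7^32 ≡ 368^2 = 135424 ≡ 429 (mod 551)
7^64 ≡ 429^2 = 184041 ≡ 7 (mod 551)
7^128 ≡ 7^2 = 49 ≡ 49 (mod 551)
7^256 ≡ 49^2 = 2401 ≡ 197 (mod 551)
7^512 ≡ 197^2 = 38809 ≡ 239 (mod 551)
550 = 512 + 32 + 4 + 2 in binary powers of 2.
So 7^550 ≡ 239 · 429 · 197 · 49 ≡ 197 (mod 551).
Since 197 ≠ 1, base 7 is a Fermat witness: 551 is composite.

197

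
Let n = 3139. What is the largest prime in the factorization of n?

73

3139 = 43 · 73
73 is prime.
So 3139 = 43 · 73; the largest prime factor is 73.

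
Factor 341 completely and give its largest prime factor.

31

341 = 11 · 31
31 is prime.
So 341 = 11 · 31; the largest prime factor is 31.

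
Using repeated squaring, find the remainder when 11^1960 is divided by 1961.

1210

11^1 ≡ 11 (mod 1961)
11^2 ≡ 11^2 = 121 ≡ 121 (mod 1961)
11^4 ≡ 121^2 = 14641 ≡ 914 (mod 1961)
11^8 ≡ 914^2 = 835396 ≡ 10 (mod 1961)
11^16 ≡ 10^2 = 100 ≡ 100 (mod 1961)
11^32 ≡ 100^2 = 10000 ≡ 195 (mod 1961)
11^64 ≡ 195^2 = 38025 ≡ 766 (mod 1961)
11^128 ≡ 766^2 = 586756 ≡ 417 (mod 1961)
11^256 ≡ 417^2 = 173889 ≡ 1321 (mod 1961)
11^512 ≡ 1321^2 = 1745041 ≡ 1712 (mod 1961)
11^1024 ≡ 1712^2 = 2930944 ≡ 1210 (mod 1961)
1960 = 1024 + 512 + 256 + 128 + 32 + 8 in binary powers of 2.
So 11^1960 ≡ 1210 · 1712 · 1321 · 417 · 195 · 10 ≡ 1210 (mod 1961).
Since 1210 ≠ 1, base 11 is a Fermat witness: 1961 is composite.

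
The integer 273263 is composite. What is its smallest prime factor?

23

273263 is odd.
Digit sum 23, not divisible by 3.
Ends in 3: not divisible by 5.
7: 273263 = 7·39037 + 4
11: 273263 = 11·24842 + 1
13: 273263 = 13·21020 + 3
17: 273263 = 17·16074 + 5
19: 273263 = 19·14382 + 5
23: 273263 = 23·11881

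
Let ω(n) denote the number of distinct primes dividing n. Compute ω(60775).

60775 = 5^2 · 2431
2431 = 11 · 221
221 = 13 · 17
60775 = 5^2 · 11 · 13 · 17, which has 4 distinct prime factors.

4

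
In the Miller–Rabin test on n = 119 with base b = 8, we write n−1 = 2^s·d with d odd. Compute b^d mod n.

119 − 1 = 118 = 2^1 · 59, so d = 59.
8^1 ≡ 8 (mod 119)
8^2 ≡ 8^2 = 64 ≡ 64 (mod 119)
8^4 ≡ 64^2 = 4096 ≡ 50 (mod 119)
8^8 ≡ 50^2 = 2500 ≡ 1 (mod 119)
8^16 ≡ 1^2 = 1 ≡ 1 (mod 119)
8^32 ≡ 1^2 = 1 ≡ 1 (mod 119)
59 = 32 + 16 + 8 + 2 + 1 in binary powers of 2.
So 8^59 ≡ 1 · 1 · 1 · 64 · 8 ≡ 36 (mod 119).
Squaring chain: 36; never reaches −1, so base 8 is a Miller–Rabin witness that 119 is composite.

36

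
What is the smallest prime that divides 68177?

68177 is odd.
Digit sum 29, not divisible by 3.
Ends in 7: not divisible by 5.
7: 68177 = 7·9739 + 4
11: 68177 = 11·6197 + 10
13: 68177 = 13·5244 + 5
17: 68177 = 17·4010 + 7
19: 68177 = 19·3588 + 5
23: 68177 = 23·2964 + 5
29: 68177 = 29·2350 + 27
31: 68177 = 31·2199 + 8
37: 68177 = 37·1842 + 23
41: 68177 = 41·1662 + 35
43: 68177 = 43·1585 + 22
47: 68177 = 47·1450 + 27
53: 68177 = 53·1286 + 19
59: 68177 = 59·1155 + 32
61: 68177 = 61·1117 + 40
67: 68177 = 67·1017 + 38
71: 68177 = 71·960 + 17
73: 68177 = 73·933 + 68
79: 68177 = 79·863

79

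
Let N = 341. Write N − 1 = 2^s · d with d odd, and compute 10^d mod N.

341 − 1 = 340 = 2^2 · 85, so d = 85.
10^1 ≡ 10 (mod 341)
10^2 ≡ 10^2 = 100 ≡ 100 (mod 341)
10^4 ≡ 100^2 = 10000 ≡ 111 (mod 341)
10^8 ≡ 111^2 = 12321 ≡ 45 (mod 341)
10^16 ≡ 45^2 = 2025 ≡ 320 (mod 341)
10^32 ≡ 320^2 = 102400 ≡ 100 (mod 341)
10^64 ≡ 100^2 = 10000 ≡ 111 (mod 341)
85 = 64 + 16 + 4 + 1 in binary powers of 2.
So 10^85 ≡ 111 · 320 · 111 · 10 ≡ 98 (mod 341).
Squaring chain: 98 → 56; never reaches −1, so base 10 is a Miller–Rabin witness that 341 is composite.

98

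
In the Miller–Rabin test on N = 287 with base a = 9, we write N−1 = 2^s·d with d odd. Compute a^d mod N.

32

287 − 1 = 286 = 2^1 · 143, so d = 143.
9^1 ≡ 9 (mod 287)
9^2 ≡ 9^2 = 81 ≡ 81 (mod 287)
9^4 ≡ 81^2 = 6561 ≡ 247 (mod 287)
9^8 ≡ 247^2 = 61009 ≡ 165 (mod 287)
9^16 ≡ 165^2 = 27225 ≡ 247 (mod 287)
9^32 ≡ 247^2 = 61009 ≡ 165 (mod 287)
9^64 ≡ 165^2 = 27225 ≡ 247 (mod 287)
9^128 ≡ 247^2 = 61009 ≡ 165 (mod 287)
143 = 128 + 8 + 4 + 2 + 1 in binary powers of 2.
So 9^143 ≡ 165 · 165 · 247 · 81 · 9 ≡ 32 (mod 287).
Squaring chain: 32; never reaches −1, so base 9 is a Miller–Rabin witness that 287 is composite.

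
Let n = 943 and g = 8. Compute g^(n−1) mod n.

679

8^1 ≡ 8 (mod 943)
8^2 ≡ 8^2 = 64 ≡ 64 (mod 943)
8^4 ≡ 64^2 = 4096 ≡ 324 (mod 943)
8^8 ≡ 324^2 = 104976 ≡ 303 (mod 943)
8^16 ≡ 303^2 = 91809 ≡ 338 (mod 943)
8^32 ≡ 338^2 = 114244 ≡ 141 (mod 943)
8^64 ≡ 141^2 = 19881 ≡ 78 (mod 943)
8^128 ≡ 78^2 = 6084 ≡ 426 (mod 943)
8^256 ≡ 426^2 = 181476 ≡ 420 (mod 943)
8^512 ≡ 420^2 = 176400 ≡ 59 (mod 943)
942 = 512 + 256 + 128 + 32 + 8 + 4 + 2 in binary powers of 2.
So 8^942 ≡ 59 · 420 · 426 · 141 · 303 · 324 · 64 ≡ 679 (mod 943).
Since 679 ≠ 1, base 8 is a Fermat witness: 943 is composite.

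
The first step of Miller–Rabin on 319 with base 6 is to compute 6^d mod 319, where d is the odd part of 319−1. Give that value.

319 − 1 = 318 = 2^1 · 159, so d = 159.
6^1 ≡ 6 (mod 319)
6^2 ≡ 6^2 = 36 ≡ 36 (mod 319)
6^4 ≡ 36^2 = 1296 ≡ 20 (mod 319)
6^8 ≡ 20^2 = 400 ≡ 81 (mod 319)
6^16 ≡ 81^2 = 6561 ≡ 181 (mod 319)
6^32 ≡ 181^2 = 32761 ≡ 223 (mod 319)
6^64 ≡ 223^2 = 49729 ≡ 284 (mod 319)
6^128 ≡ 284^2 = 80656 ≡ 268 (mod 319)
159 = 128 + 16 + 8 + 4 + 2 + 1 in binary powers of 2.
So 6^159 ≡ 268 · 181 · 81 · 20 · 36 · 6 ≡ 178 (mod 319).
Squaring chain: 178; never reaches −1, so base 6 is a Miller–Rabin witness that 319 is composite.

178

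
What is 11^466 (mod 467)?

11^1 ≡ 11 (mod 467)
11^2 ≡ 11^2 = 121 ≡ 121 (mod 467)
11^4 ≡ 121^2 = 14641 ≡ 164 (mod 467)
11^8 ≡ 164^2 = 26896 ≡ 277 (mod 467)
11^16 ≡ 277^2 = 76729 ≡ 141 (mod 467)
11^32 ≡ 141^2 = 19881 ≡ 267 (mod 467)
11^64 ≡ 267^2 = 71289 ≡ 305 (mod 467)
11^128 ≡ 305^2 = 93025 ≡ 92 (mod 467)
11^256 ≡ 92^2 = 8464 ≡ 58 (mod 467)
466 = 256 + 128 + 64 + 16 + 2 in binary powers of 2.
So 11^466 ≡ 58 · 92 · 305 · 141 · 121 ≡ 1 (mod 467).
Since the result is 1, base 11 gives no evidence that 467 is composite.

1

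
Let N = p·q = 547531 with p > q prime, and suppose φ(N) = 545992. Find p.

φ(n) = (p−1)(q−1) = n − (p+q) + 1, so p + q = 547531 − 545992 + 1 = 1540.
p and q are the roots of t² − 1540t + 547531 = 0.
Discriminant: 1540² − 4·547531 = 2371600 − 2190124 = 181476; √181476 = 426.
q = (1540 − 426)/2 = 557, p = (1540 + 426)/2 = 983.
Check: 557 · 983 = 547531.

983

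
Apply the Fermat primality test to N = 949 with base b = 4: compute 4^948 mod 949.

794

4^1 ≡ 4 (mod 949)
4^2 ≡ 4^2 = 16 ≡ 16 (mod 949)
4^4 ≡ 16^2 = 256 ≡ 256 (mod 949)
4^8 ≡ 256^2 = 65536 ≡ 55 (mod 949)
4^16 ≡ 55^2 = 3025 ≡ 178 (mod 949)
4^32 ≡ 178^2 = 31684 ≡ 367 (mod 949)
4^64 ≡ 367^2 = 134689 ≡ 880 (mod 949)
4^128 ≡ 880^2 = 774400 ≡ 16 (mod 949)
4^256 ≡ 16^2 = 256 ≡ 256 (mod 949)
4^512 ≡ 256^2 = 65536 ≡ 55 (mod 949)
948 = 512 + 256 + 128 + 32 + 16 + 4 in binary powers of 2.
So 4^948 ≡ 55 · 256 · 16 · 367 · 178 · 256 ≡ 794 (mod 949).
Since 794 ≠ 1, base 4 is a Fermat witness: 949 is composite.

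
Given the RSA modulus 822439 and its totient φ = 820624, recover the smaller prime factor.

863

φ(n) = (p−1)(q−1) = n − (p+q) + 1, so p + q = 822439 − 820624 + 1 = 1816.
p and q are the roots of t² − 1816t + 822439 = 0.
Discriminant: 1816² − 4·822439 = 3297856 − 3289756 = 8100; √8100 = 90.
q = (1816 − 90)/2 = 863, p = (1816 + 90)/2 = 953.
Check: 863 · 953 = 822439.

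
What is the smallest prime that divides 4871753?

37

4871753 is odd.
Digit sum 35, not divisible by 3.
Ends in 3: not divisible by 5.
7: 4871753 = 7·695964 + 5
11: 4871753 = 11·442886 + 7
13: 4871753 = 13·374750 + 3
17: 4871753 = 17·286573 + 12
19: 4871753 = 19·256408 + 1
23: 4871753 = 23·211815 + 8
29: 4871753 = 29·167991 + 14
31: 4871753 = 31·157153 + 10
37: 4871753 = 37·131669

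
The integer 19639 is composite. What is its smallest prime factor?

19639 is odd.
Digit sum 28, not divisible by 3.
Ends in 9: not divisible by 5.
7: 19639 = 7·2805 + 4
11: 19639 = 11·1785 + 4
13: 19639 = 13·1510 + 9
17: 19639 = 17·1155 + 4
19: 19639 = 19·1033 + 12
23: 19639 = 23·853 + 20
29: 19639 = 29·677 + 6
31: 19639 = 31·633 + 16
37: 19639 = 37·530 + 29
41: 19639 = 41·479

41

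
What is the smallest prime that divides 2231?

2231 is odd.
Digit sum 8, not divisible by 3.
Ends in 1: not divisible by 5.
7: 2231 = 7·318 + 5
11: 2231 = 11·202 + 9
13: 2231 = 13·171 + 8
17: 2231 = 17·131 + 4
19: 2231 = 19·117 + 8
23: 2231 = 23·97

23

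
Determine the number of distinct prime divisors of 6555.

4

6555 = 3 · 2185
2185 = 5 · 437
437 = 19 · 23
6555 = 3 · 5 · 19 · 23, which has 4 distinct prime factors.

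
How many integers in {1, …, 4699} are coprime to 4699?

Factor: 4699 = 37 · 127.
φ(4699) = (37−1) · (127−1) = 36 · 126 = 4536.

4536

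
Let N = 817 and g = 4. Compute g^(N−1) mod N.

600

4^1 ≡ 4 (mod 817)
4^2 ≡ 4^2 = 16 ≡ 16 (mod 817)
4^4 ≡ 16^2 = 256 ≡ 256 (mod 817)
4^8 ≡ 256^2 = 65536 ≡ 176 (mod 817)
4^16 ≡ 176^2 = 30976 ≡ 747 (mod 817)
4^32 ≡ 747^2 = 558009 ≡ 815 (mod 817)
4^64 ≡ 815^2 = 664225 ≡ 4 (mod 817)
4^128 ≡ 4^2 = 16 ≡ 16 (mod 817)
4^256 ≡ 16^2 = 256 ≡ 256 (mod 817)
4^512 ≡ 256^2 = 65536 ≡ 176 (mod 817)
816 = 512 + 256 + 32 + 16 in binary powers of 2.
So 4^816 ≡ 176 · 256 · 815 · 747 ≡ 600 (mod 817).
Since 600 ≠ 1, base 4 is a Fermat witness: 817 is composite.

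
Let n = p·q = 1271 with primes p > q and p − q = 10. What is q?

Since p = q + 10, we have 1271 = q(q + 10), so q² + 10q − 1271 = 0.
Discriminant: 10² + 4·1271 = 100 + 5084 = 5184; √5184 = 72.
q = (−10 + 72)/2 = 31, and p = q + 10 = 41.
Check: 31 · 41 = 1271.

31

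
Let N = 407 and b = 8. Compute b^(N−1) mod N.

8^1 ≡ 8 (mod 407)
8^2 ≡ 8^2 = 64 ≡ 64 (mod 407)
8^4 ≡ 64^2 = 4096 ≡ 26 (mod 407)
8^8 ≡ 26^2 = 676 ≡ 269 (mod 407)
8^16 ≡ 269^2 = 72361 ≡ 322 (mod 407)
8^32 ≡ 322^2 = 103684 ≡ 306 (mod 407)
8^64 ≡ 306^2 = 93636 ≡ 26 (mod 407)
8^128 ≡ 26^2 = 676 ≡ 269 (mod 407)
8^256 ≡ 269^2 = 72361 ≡ 322 (mod 407)
406 = 256 + 128 + 16 + 4 + 2 in binary powers of 2.
So 8^406 ≡ 322 · 269 · 322 · 26 · 64 ≡ 344 (mod 407).
Since 344 ≠ 1, base 8 is a Fermat witness: 407 is composite.

344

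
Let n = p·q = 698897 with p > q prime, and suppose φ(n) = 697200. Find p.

φ(n) = (p−1)(q−1) = n − (p+q) + 1, so p + q = 698897 − 697200 + 1 = 1698.
p and q are the roots of t² − 1698t + 698897 = 0.
Discriminant: 1698² − 4·698897 = 2883204 − 2795588 = 87616; √87616 = 296.
q = (1698 − 296)/2 = 701, p = (1698 + 296)/2 = 997.
Check: 701 · 997 = 698897.

997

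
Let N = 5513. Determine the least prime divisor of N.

5513 is odd.
Digit sum 14, not divisible by 3.
Ends in 3: not divisible by 5.
7: 5513 = 7·787 + 4
11: 5513 = 11·501 + 2
13: 5513 = 13·424 + 1
17: 5513 = 17·324 + 5
19: 5513 = 19·290 + 3
23: 5513 = 23·239 + 16
29: 5513 = 29·190 + 3
31: 5513 = 31·177 + 26
37: 5513 = 37·149

37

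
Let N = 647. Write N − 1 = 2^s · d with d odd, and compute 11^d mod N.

647 − 1 = 646 = 2^1 · 323, so d = 323.
11^1 ≡ 11 (mod 647)
11^2 ≡ 11^2 = 121 ≡ 121 (mod 647)
11^4 ≡ 121^2 = 14641 ≡ 407 (mod 647)
11^8 ≡ 407^2 = 165649 ≡ 17 (mod 647)
11^16 ≡ 17^2 = 289 ≡ 289 (mod 647)
11^32 ≡ 289^2 = 83521 ≡ 58 (mod 647)
11^64 ≡ 58^2 = 3364 ≡ 129 (mod 647)
11^128 ≡ 129^2 = 16641 ≡ 466 (mod 647)
11^256 ≡ 466^2 = 217156 ≡ 411 (mod 647)
323 = 256 + 64 + 2 + 1 in binary powers of 2.
So 11^323 ≡ 411 · 129 · 121 · 11 ≡ 646 (mod 647).
Since 11^d ≡ 646 (mod 647), base 11 does not prove 647 composite.

646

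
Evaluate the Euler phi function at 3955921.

Factor: 3955921 = 103 · 193 · 199.
φ(3955921) = (103−1) · (193−1) · (199−1) = 102 · 192 · 198 = 3877632.

3877632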